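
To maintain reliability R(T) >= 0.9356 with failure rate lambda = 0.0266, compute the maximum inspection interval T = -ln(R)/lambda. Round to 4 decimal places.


R_target = 0.9356
lambda = 0.0266
-ln(0.9356) = 0.0666
T = 0.0666 / 0.0266
T = 2.5025

2.5025


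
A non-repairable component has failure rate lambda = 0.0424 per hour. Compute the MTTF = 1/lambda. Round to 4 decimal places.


lambda = 0.0424
MTTF = 1 / 0.0424
MTTF = 23.5849

23.5849


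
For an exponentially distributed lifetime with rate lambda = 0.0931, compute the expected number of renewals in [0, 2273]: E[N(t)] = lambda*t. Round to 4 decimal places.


lambda = 0.0931
t = 2273
E[N(t)] = lambda * t
E[N(t)] = 0.0931 * 2273
E[N(t)] = 211.6163

211.6163


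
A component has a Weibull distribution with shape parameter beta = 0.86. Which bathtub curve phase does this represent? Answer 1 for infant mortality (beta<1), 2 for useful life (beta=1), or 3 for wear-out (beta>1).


beta = 0.86
Compare beta to 1:
beta < 1 => infant mortality (phase 1)
beta = 1 => useful life (phase 2)
beta > 1 => wear-out (phase 3)
Since beta = 0.86, this is infant mortality (decreasing failure rate)
Phase = 1

1


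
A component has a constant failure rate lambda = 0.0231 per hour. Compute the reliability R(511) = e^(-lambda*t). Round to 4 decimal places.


lambda = 0.0231
t = 511
lambda * t = 11.8041
R(t) = e^(-11.8041)
R(t) = 0.0

0.0


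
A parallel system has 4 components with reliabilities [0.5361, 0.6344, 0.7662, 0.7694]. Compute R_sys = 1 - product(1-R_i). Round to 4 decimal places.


Components: [0.5361, 0.6344, 0.7662, 0.7694]
(1 - 0.5361) = 0.4639, running product = 0.4639
(1 - 0.6344) = 0.3656, running product = 0.1696
(1 - 0.7662) = 0.2338, running product = 0.0397
(1 - 0.7694) = 0.2306, running product = 0.0091
Product of (1-R_i) = 0.0091
R_sys = 1 - 0.0091 = 0.9909

0.9909


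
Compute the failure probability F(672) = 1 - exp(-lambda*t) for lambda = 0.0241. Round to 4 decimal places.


lambda = 0.0241, t = 672
lambda * t = 16.1952
exp(-16.1952) = 0.0
F(t) = 1 - 0.0
F(t) = 1.0

1.0


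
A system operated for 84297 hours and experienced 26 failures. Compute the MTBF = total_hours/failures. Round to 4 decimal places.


total_hours = 84297
failures = 26
MTBF = 84297 / 26
MTBF = 3242.1923

3242.1923


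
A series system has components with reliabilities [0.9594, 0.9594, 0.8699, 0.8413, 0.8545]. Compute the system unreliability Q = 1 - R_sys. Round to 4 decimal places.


Components: [0.9594, 0.9594, 0.8699, 0.8413, 0.8545]
After component 1: product = 0.9594
After component 2: product = 0.9204
After component 3: product = 0.8007
After component 4: product = 0.6736
After component 5: product = 0.5756
R_sys = 0.5756
Q = 1 - 0.5756 = 0.4244

0.4244


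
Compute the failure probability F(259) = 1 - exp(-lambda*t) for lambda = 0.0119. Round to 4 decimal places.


lambda = 0.0119, t = 259
lambda * t = 3.0821
exp(-3.0821) = 0.0459
F(t) = 1 - 0.0459
F(t) = 0.9541

0.9541


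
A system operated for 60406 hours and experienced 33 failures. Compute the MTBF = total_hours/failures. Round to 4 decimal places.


total_hours = 60406
failures = 33
MTBF = 60406 / 33
MTBF = 1830.4848

1830.4848


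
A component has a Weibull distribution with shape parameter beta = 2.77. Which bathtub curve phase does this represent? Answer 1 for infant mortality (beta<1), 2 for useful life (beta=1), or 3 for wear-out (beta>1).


beta = 2.77
Compare beta to 1:
beta < 1 => infant mortality (phase 1)
beta = 1 => useful life (phase 2)
beta > 1 => wear-out (phase 3)
Since beta = 2.77, this is wear-out (increasing failure rate)
Phase = 3

3


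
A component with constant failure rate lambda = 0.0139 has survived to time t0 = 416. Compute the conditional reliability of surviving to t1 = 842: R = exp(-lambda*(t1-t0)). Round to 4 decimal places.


lambda = 0.0139
t0 = 416, t1 = 842
t1 - t0 = 426
lambda * (t1-t0) = 0.0139 * 426 = 5.9214
R = exp(-5.9214)
R = 0.0027

0.0027


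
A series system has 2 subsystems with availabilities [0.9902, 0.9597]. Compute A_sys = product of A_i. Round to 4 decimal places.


Subsystems: [0.9902, 0.9597]
After subsystem 1 (A=0.9902): product = 0.9902
After subsystem 2 (A=0.9597): product = 0.9503
A_sys = 0.9503

0.9503


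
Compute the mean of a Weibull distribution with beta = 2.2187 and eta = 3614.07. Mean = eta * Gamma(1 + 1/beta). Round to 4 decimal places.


beta = 2.2187, eta = 3614.07
1/beta = 0.4507
1 + 1/beta = 1.4507
Gamma(1.4507) = 0.8857
Mean = 3614.07 * 0.8857
Mean = 3200.8171

3200.8171


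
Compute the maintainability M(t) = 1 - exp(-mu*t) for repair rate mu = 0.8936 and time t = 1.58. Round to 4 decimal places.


mu = 0.8936, t = 1.58
mu * t = 0.8936 * 1.58 = 1.4119
exp(-1.4119) = 0.2437
M(t) = 1 - 0.2437
M(t) = 0.7563

0.7563


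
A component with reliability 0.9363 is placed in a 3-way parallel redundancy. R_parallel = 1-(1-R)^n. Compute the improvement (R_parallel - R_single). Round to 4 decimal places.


R_single = 0.9363, n = 3
1 - R_single = 0.0637
(1 - R_single)^n = 0.0637^3 = 0.0003
R_parallel = 1 - 0.0003 = 0.9997
Improvement = 0.9997 - 0.9363
Improvement = 0.0634

0.0634


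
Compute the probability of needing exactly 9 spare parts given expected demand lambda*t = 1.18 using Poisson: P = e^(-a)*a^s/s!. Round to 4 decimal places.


a = 1.18, s = 9
e^(-a) = e^(-1.18) = 0.3073
a^s = 1.18^9 = 4.4355
s! = 362880
P = 0.3073 * 4.4355 / 362880
P = 0.0

0.0


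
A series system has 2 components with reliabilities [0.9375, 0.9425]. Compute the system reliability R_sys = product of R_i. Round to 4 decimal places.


Components: [0.9375, 0.9425]
After component 1 (R=0.9375): product = 0.9375
After component 2 (R=0.9425): product = 0.8836
R_sys = 0.8836

0.8836


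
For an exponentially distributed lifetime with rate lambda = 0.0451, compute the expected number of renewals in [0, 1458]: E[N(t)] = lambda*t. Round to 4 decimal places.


lambda = 0.0451
t = 1458
E[N(t)] = lambda * t
E[N(t)] = 0.0451 * 1458
E[N(t)] = 65.7558

65.7558


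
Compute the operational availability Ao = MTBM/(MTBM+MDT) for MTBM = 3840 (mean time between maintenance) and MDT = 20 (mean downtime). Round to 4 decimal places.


MTBM = 3840
MDT = 20
MTBM + MDT = 3860
Ao = 3840 / 3860
Ao = 0.9948

0.9948


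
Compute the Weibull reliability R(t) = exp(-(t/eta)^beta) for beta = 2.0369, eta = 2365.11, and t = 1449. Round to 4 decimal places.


beta = 2.0369, eta = 2365.11, t = 1449
t/eta = 1449 / 2365.11 = 0.6127
(t/eta)^beta = 0.6127^2.0369 = 0.3686
R(t) = exp(-0.3686)
R(t) = 0.6917

0.6917


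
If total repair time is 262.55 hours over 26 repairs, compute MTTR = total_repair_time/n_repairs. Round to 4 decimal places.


total_repair_time = 262.55
n_repairs = 26
MTTR = 262.55 / 26
MTTR = 10.0981

10.0981


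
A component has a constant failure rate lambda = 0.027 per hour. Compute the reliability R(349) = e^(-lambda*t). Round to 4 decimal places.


lambda = 0.027
t = 349
lambda * t = 9.423
R(t) = e^(-9.423)
R(t) = 0.0001

0.0001


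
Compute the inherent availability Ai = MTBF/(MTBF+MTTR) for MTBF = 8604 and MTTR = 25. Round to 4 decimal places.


MTBF = 8604
MTTR = 25
MTBF + MTTR = 8629
Ai = 8604 / 8629
Ai = 0.9971

0.9971


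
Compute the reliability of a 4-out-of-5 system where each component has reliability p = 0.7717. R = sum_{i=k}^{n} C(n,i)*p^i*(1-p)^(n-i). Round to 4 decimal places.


k = 4, n = 5, p = 0.7717
i=4: C(5,4)=5 * 0.7717^4 * 0.2283^1 = 0.4048
i=5: C(5,5)=1 * 0.7717^5 * 0.2283^0 = 0.2737
R = sum of terms = 0.6785

0.6785


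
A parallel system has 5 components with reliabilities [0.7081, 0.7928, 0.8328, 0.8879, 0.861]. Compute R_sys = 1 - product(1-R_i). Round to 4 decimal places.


Components: [0.7081, 0.7928, 0.8328, 0.8879, 0.861]
(1 - 0.7081) = 0.2919, running product = 0.2919
(1 - 0.7928) = 0.2072, running product = 0.0605
(1 - 0.8328) = 0.1672, running product = 0.0101
(1 - 0.8879) = 0.1121, running product = 0.0011
(1 - 0.861) = 0.139, running product = 0.0002
Product of (1-R_i) = 0.0002
R_sys = 1 - 0.0002 = 0.9998

0.9998


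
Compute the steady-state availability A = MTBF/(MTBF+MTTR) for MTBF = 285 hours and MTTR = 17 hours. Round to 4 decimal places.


MTBF = 285
MTTR = 17
MTBF + MTTR = 302
A = 285 / 302
A = 0.9437

0.9437


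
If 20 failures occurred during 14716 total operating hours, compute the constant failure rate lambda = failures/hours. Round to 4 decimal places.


failures = 20
total_hours = 14716
lambda = 20 / 14716
lambda = 0.0014

0.0014


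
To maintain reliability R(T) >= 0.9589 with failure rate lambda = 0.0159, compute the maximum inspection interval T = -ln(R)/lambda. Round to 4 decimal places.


R_target = 0.9589
lambda = 0.0159
-ln(0.9589) = 0.042
T = 0.042 / 0.0159
T = 2.6395

2.6395


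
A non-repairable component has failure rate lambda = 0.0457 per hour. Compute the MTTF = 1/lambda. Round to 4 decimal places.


lambda = 0.0457
MTTF = 1 / 0.0457
MTTF = 21.8818

21.8818


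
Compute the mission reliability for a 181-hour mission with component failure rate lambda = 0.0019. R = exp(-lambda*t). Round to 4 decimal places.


lambda = 0.0019
mission_time = 181
lambda * t = 0.0019 * 181 = 0.3439
R = exp(-0.3439)
R = 0.709

0.709


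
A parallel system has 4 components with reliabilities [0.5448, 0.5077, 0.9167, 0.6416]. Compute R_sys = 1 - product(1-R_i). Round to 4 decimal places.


Components: [0.5448, 0.5077, 0.9167, 0.6416]
(1 - 0.5448) = 0.4552, running product = 0.4552
(1 - 0.5077) = 0.4923, running product = 0.2241
(1 - 0.9167) = 0.0833, running product = 0.0187
(1 - 0.6416) = 0.3584, running product = 0.0067
Product of (1-R_i) = 0.0067
R_sys = 1 - 0.0067 = 0.9933

0.9933


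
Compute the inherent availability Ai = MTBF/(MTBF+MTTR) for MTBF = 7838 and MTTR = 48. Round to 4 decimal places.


MTBF = 7838
MTTR = 48
MTBF + MTTR = 7886
Ai = 7838 / 7886
Ai = 0.9939

0.9939


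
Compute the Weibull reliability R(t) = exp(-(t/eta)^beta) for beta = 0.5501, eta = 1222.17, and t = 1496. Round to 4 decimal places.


beta = 0.5501, eta = 1222.17, t = 1496
t/eta = 1496 / 1222.17 = 1.2241
(t/eta)^beta = 1.2241^0.5501 = 1.1176
R(t) = exp(-1.1176)
R(t) = 0.3271

0.3271


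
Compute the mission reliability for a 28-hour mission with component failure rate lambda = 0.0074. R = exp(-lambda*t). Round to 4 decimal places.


lambda = 0.0074
mission_time = 28
lambda * t = 0.0074 * 28 = 0.2072
R = exp(-0.2072)
R = 0.8129

0.8129


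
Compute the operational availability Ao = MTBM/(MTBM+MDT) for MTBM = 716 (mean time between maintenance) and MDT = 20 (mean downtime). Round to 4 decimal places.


MTBM = 716
MDT = 20
MTBM + MDT = 736
Ao = 716 / 736
Ao = 0.9728

0.9728


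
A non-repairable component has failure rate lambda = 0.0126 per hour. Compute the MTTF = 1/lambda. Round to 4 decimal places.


lambda = 0.0126
MTTF = 1 / 0.0126
MTTF = 79.3651

79.3651


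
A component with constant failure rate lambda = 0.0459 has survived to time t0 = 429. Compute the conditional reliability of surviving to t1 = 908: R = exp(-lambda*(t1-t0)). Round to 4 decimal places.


lambda = 0.0459
t0 = 429, t1 = 908
t1 - t0 = 479
lambda * (t1-t0) = 0.0459 * 479 = 21.9861
R = exp(-21.9861)
R = 0.0

0.0


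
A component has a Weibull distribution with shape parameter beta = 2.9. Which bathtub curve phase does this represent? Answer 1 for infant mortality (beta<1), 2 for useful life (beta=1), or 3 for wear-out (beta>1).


beta = 2.9
Compare beta to 1:
beta < 1 => infant mortality (phase 1)
beta = 1 => useful life (phase 2)
beta > 1 => wear-out (phase 3)
Since beta = 2.9, this is wear-out (increasing failure rate)
Phase = 3

3


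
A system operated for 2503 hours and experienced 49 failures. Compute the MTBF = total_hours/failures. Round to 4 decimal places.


total_hours = 2503
failures = 49
MTBF = 2503 / 49
MTBF = 51.0816

51.0816


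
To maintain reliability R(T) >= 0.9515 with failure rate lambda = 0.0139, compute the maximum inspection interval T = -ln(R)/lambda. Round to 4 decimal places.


R_target = 0.9515
lambda = 0.0139
-ln(0.9515) = 0.0497
T = 0.0497 / 0.0139
T = 3.5767

3.5767


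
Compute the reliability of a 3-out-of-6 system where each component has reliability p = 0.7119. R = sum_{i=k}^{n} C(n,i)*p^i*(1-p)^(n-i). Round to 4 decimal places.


k = 3, n = 6, p = 0.7119
i=3: C(6,3)=20 * 0.7119^3 * 0.2881^3 = 0.1726
i=4: C(6,4)=15 * 0.7119^4 * 0.2881^2 = 0.3198
i=5: C(6,5)=6 * 0.7119^5 * 0.2881^1 = 0.3161
i=6: C(6,6)=1 * 0.7119^6 * 0.2881^0 = 0.1302
R = sum of terms = 0.9386

0.9386


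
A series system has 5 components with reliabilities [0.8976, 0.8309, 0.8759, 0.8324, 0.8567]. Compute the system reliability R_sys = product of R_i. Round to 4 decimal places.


Components: [0.8976, 0.8309, 0.8759, 0.8324, 0.8567]
After component 1 (R=0.8976): product = 0.8976
After component 2 (R=0.8309): product = 0.7458
After component 3 (R=0.8759): product = 0.6533
After component 4 (R=0.8324): product = 0.5438
After component 5 (R=0.8567): product = 0.4659
R_sys = 0.4659

0.4659


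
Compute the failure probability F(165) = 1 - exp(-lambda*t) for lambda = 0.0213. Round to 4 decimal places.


lambda = 0.0213, t = 165
lambda * t = 3.5145
exp(-3.5145) = 0.0298
F(t) = 1 - 0.0298
F(t) = 0.9702

0.9702


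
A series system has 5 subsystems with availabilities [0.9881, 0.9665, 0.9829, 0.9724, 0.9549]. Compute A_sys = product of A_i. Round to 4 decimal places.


Subsystems: [0.9881, 0.9665, 0.9829, 0.9724, 0.9549]
After subsystem 1 (A=0.9881): product = 0.9881
After subsystem 2 (A=0.9665): product = 0.955
After subsystem 3 (A=0.9829): product = 0.9387
After subsystem 4 (A=0.9724): product = 0.9128
After subsystem 5 (A=0.9549): product = 0.8716
A_sys = 0.8716

0.8716


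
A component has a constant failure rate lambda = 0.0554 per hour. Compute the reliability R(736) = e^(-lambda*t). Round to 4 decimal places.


lambda = 0.0554
t = 736
lambda * t = 40.7744
R(t) = e^(-40.7744)
R(t) = 0.0

0.0


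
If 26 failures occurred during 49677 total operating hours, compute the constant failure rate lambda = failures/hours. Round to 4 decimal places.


failures = 26
total_hours = 49677
lambda = 26 / 49677
lambda = 0.0005

0.0005


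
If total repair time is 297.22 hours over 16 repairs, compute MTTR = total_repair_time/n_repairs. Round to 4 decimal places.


total_repair_time = 297.22
n_repairs = 16
MTTR = 297.22 / 16
MTTR = 18.5763

18.5763


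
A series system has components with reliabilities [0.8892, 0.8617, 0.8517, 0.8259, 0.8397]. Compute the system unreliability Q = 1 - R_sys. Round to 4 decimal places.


Components: [0.8892, 0.8617, 0.8517, 0.8259, 0.8397]
After component 1: product = 0.8892
After component 2: product = 0.7662
After component 3: product = 0.6526
After component 4: product = 0.539
After component 5: product = 0.4526
R_sys = 0.4526
Q = 1 - 0.4526 = 0.5474

0.5474


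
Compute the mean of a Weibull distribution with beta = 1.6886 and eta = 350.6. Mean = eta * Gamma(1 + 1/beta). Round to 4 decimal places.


beta = 1.6886, eta = 350.6
1/beta = 0.5922
1 + 1/beta = 1.5922
Gamma(1.5922) = 0.8927
Mean = 350.6 * 0.8927
Mean = 312.9671

312.9671


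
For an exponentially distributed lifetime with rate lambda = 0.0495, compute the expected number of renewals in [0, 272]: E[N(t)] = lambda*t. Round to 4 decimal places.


lambda = 0.0495
t = 272
E[N(t)] = lambda * t
E[N(t)] = 0.0495 * 272
E[N(t)] = 13.464

13.464


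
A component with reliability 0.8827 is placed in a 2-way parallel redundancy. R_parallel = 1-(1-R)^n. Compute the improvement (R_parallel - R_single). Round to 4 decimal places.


R_single = 0.8827, n = 2
1 - R_single = 0.1173
(1 - R_single)^n = 0.1173^2 = 0.0138
R_parallel = 1 - 0.0138 = 0.9862
Improvement = 0.9862 - 0.8827
Improvement = 0.1035

0.1035


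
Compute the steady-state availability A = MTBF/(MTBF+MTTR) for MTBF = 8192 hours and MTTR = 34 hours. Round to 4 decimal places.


MTBF = 8192
MTTR = 34
MTBF + MTTR = 8226
A = 8192 / 8226
A = 0.9959

0.9959


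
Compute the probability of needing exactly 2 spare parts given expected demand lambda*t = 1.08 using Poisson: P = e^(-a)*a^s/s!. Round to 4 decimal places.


a = 1.08, s = 2
e^(-a) = e^(-1.08) = 0.3396
a^s = 1.08^2 = 1.1664
s! = 2
P = 0.3396 * 1.1664 / 2
P = 0.1981

0.1981


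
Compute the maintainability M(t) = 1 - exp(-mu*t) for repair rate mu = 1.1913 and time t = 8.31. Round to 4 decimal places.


mu = 1.1913, t = 8.31
mu * t = 1.1913 * 8.31 = 9.8997
exp(-9.8997) = 0.0001
M(t) = 1 - 0.0001
M(t) = 0.9999

0.9999


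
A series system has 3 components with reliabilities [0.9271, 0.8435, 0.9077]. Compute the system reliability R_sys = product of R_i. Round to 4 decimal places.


Components: [0.9271, 0.8435, 0.9077]
After component 1 (R=0.9271): product = 0.9271
After component 2 (R=0.8435): product = 0.782
After component 3 (R=0.9077): product = 0.7098
R_sys = 0.7098

0.7098


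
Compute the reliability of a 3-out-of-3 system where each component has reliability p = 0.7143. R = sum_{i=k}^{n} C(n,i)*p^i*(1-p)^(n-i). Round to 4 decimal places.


k = 3, n = 3, p = 0.7143
i=3: C(3,3)=1 * 0.7143^3 * 0.2857^0 = 0.3645
R = sum of terms = 0.3645

0.3645


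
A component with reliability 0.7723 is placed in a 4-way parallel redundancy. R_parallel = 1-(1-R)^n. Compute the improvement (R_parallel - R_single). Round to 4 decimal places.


R_single = 0.7723, n = 4
1 - R_single = 0.2277
(1 - R_single)^n = 0.2277^4 = 0.0027
R_parallel = 1 - 0.0027 = 0.9973
Improvement = 0.9973 - 0.7723
Improvement = 0.225

0.225


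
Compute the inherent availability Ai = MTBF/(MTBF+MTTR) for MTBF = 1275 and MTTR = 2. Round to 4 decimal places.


MTBF = 1275
MTTR = 2
MTBF + MTTR = 1277
Ai = 1275 / 1277
Ai = 0.9984

0.9984


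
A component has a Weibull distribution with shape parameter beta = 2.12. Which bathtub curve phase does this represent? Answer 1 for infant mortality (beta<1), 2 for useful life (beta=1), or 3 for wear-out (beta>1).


beta = 2.12
Compare beta to 1:
beta < 1 => infant mortality (phase 1)
beta = 1 => useful life (phase 2)
beta > 1 => wear-out (phase 3)
Since beta = 2.12, this is wear-out (increasing failure rate)
Phase = 3

3


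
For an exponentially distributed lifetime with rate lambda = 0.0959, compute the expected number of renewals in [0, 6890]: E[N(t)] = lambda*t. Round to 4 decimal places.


lambda = 0.0959
t = 6890
E[N(t)] = lambda * t
E[N(t)] = 0.0959 * 6890
E[N(t)] = 660.751

660.751


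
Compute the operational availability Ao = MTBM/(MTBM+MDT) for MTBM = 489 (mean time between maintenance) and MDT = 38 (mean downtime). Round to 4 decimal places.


MTBM = 489
MDT = 38
MTBM + MDT = 527
Ao = 489 / 527
Ao = 0.9279

0.9279


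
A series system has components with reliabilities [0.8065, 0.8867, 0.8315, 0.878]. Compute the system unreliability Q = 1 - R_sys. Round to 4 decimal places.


Components: [0.8065, 0.8867, 0.8315, 0.878]
After component 1: product = 0.8065
After component 2: product = 0.7151
After component 3: product = 0.5946
After component 4: product = 0.5221
R_sys = 0.5221
Q = 1 - 0.5221 = 0.4779

0.4779


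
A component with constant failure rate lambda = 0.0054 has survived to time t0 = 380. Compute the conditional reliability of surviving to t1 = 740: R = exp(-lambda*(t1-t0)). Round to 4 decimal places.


lambda = 0.0054
t0 = 380, t1 = 740
t1 - t0 = 360
lambda * (t1-t0) = 0.0054 * 360 = 1.944
R = exp(-1.944)
R = 0.1431

0.1431


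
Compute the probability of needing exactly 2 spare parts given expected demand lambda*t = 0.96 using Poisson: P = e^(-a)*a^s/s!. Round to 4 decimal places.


a = 0.96, s = 2
e^(-a) = e^(-0.96) = 0.3829
a^s = 0.96^2 = 0.9216
s! = 2
P = 0.3829 * 0.9216 / 2
P = 0.1764

0.1764


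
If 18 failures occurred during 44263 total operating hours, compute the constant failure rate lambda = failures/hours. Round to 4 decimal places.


failures = 18
total_hours = 44263
lambda = 18 / 44263
lambda = 0.0004

0.0004


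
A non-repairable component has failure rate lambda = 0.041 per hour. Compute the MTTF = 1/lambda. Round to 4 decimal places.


lambda = 0.041
MTTF = 1 / 0.041
MTTF = 24.3902

24.3902


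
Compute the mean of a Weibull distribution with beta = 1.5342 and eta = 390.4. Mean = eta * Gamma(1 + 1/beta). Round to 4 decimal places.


beta = 1.5342, eta = 390.4
1/beta = 0.6518
1 + 1/beta = 1.6518
Gamma(1.6518) = 0.9004
Mean = 390.4 * 0.9004
Mean = 351.5128

351.5128


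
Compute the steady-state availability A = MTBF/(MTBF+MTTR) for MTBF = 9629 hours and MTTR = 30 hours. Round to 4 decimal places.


MTBF = 9629
MTTR = 30
MTBF + MTTR = 9659
A = 9629 / 9659
A = 0.9969

0.9969


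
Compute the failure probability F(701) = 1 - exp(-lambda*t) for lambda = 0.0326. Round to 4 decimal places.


lambda = 0.0326, t = 701
lambda * t = 22.8526
exp(-22.8526) = 0.0
F(t) = 1 - 0.0
F(t) = 1.0

1.0


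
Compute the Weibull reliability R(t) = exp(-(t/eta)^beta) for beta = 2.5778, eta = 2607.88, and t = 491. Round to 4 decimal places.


beta = 2.5778, eta = 2607.88, t = 491
t/eta = 491 / 2607.88 = 0.1883
(t/eta)^beta = 0.1883^2.5778 = 0.0135
R(t) = exp(-0.0135)
R(t) = 0.9866

0.9866


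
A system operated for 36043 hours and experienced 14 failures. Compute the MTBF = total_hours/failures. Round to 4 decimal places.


total_hours = 36043
failures = 14
MTBF = 36043 / 14
MTBF = 2574.5

2574.5


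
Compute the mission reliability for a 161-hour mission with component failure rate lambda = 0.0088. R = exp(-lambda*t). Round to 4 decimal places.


lambda = 0.0088
mission_time = 161
lambda * t = 0.0088 * 161 = 1.4168
R = exp(-1.4168)
R = 0.2425

0.2425


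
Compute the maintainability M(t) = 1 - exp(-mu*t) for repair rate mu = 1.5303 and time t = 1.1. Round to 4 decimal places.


mu = 1.5303, t = 1.1
mu * t = 1.5303 * 1.1 = 1.6833
exp(-1.6833) = 0.1858
M(t) = 1 - 0.1858
M(t) = 0.8142

0.8142


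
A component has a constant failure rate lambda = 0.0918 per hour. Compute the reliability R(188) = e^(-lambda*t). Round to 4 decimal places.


lambda = 0.0918
t = 188
lambda * t = 17.2584
R(t) = e^(-17.2584)
R(t) = 0.0

0.0


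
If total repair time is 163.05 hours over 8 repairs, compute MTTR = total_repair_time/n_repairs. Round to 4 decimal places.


total_repair_time = 163.05
n_repairs = 8
MTTR = 163.05 / 8
MTTR = 20.3813

20.3813


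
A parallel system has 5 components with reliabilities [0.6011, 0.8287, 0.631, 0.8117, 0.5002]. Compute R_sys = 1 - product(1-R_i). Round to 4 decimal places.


Components: [0.6011, 0.8287, 0.631, 0.8117, 0.5002]
(1 - 0.6011) = 0.3989, running product = 0.3989
(1 - 0.8287) = 0.1713, running product = 0.0683
(1 - 0.631) = 0.369, running product = 0.0252
(1 - 0.8117) = 0.1883, running product = 0.0047
(1 - 0.5002) = 0.4998, running product = 0.0024
Product of (1-R_i) = 0.0024
R_sys = 1 - 0.0024 = 0.9976

0.9976


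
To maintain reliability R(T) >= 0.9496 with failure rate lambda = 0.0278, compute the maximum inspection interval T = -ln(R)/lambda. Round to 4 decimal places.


R_target = 0.9496
lambda = 0.0278
-ln(0.9496) = 0.0517
T = 0.0517 / 0.0278
T = 1.8602

1.8602


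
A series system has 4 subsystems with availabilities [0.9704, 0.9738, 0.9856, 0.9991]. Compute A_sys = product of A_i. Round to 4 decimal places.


Subsystems: [0.9704, 0.9738, 0.9856, 0.9991]
After subsystem 1 (A=0.9704): product = 0.9704
After subsystem 2 (A=0.9738): product = 0.945
After subsystem 3 (A=0.9856): product = 0.9314
After subsystem 4 (A=0.9991): product = 0.9305
A_sys = 0.9305

0.9305


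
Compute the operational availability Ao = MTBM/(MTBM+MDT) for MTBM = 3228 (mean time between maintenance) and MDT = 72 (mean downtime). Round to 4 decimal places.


MTBM = 3228
MDT = 72
MTBM + MDT = 3300
Ao = 3228 / 3300
Ao = 0.9782

0.9782


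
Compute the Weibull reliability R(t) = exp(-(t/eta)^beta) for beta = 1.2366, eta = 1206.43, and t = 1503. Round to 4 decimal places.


beta = 1.2366, eta = 1206.43, t = 1503
t/eta = 1503 / 1206.43 = 1.2458
(t/eta)^beta = 1.2458^1.2366 = 1.3123
R(t) = exp(-1.3123)
R(t) = 0.2692

0.2692


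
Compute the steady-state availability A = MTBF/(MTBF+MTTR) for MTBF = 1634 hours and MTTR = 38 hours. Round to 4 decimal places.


MTBF = 1634
MTTR = 38
MTBF + MTTR = 1672
A = 1634 / 1672
A = 0.9773

0.9773


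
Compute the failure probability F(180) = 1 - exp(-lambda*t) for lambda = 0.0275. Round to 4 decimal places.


lambda = 0.0275, t = 180
lambda * t = 4.95
exp(-4.95) = 0.0071
F(t) = 1 - 0.0071
F(t) = 0.9929

0.9929


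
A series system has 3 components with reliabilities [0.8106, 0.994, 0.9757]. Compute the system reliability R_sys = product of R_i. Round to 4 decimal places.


Components: [0.8106, 0.994, 0.9757]
After component 1 (R=0.8106): product = 0.8106
After component 2 (R=0.994): product = 0.8057
After component 3 (R=0.9757): product = 0.7862
R_sys = 0.7862

0.7862


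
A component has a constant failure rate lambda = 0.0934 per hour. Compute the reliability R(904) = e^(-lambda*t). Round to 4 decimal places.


lambda = 0.0934
t = 904
lambda * t = 84.4336
R(t) = e^(-84.4336)
R(t) = 0.0

0.0


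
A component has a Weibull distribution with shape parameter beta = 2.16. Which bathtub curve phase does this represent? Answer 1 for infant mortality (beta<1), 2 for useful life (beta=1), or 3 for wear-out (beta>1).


beta = 2.16
Compare beta to 1:
beta < 1 => infant mortality (phase 1)
beta = 1 => useful life (phase 2)
beta > 1 => wear-out (phase 3)
Since beta = 2.16, this is wear-out (increasing failure rate)
Phase = 3

3


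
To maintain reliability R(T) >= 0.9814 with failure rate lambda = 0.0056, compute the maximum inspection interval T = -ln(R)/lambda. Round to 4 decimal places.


R_target = 0.9814
lambda = 0.0056
-ln(0.9814) = 0.0188
T = 0.0188 / 0.0056
T = 3.3527

3.3527


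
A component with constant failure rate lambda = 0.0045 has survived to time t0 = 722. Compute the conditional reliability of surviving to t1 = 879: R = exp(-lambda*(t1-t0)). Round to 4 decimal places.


lambda = 0.0045
t0 = 722, t1 = 879
t1 - t0 = 157
lambda * (t1-t0) = 0.0045 * 157 = 0.7065
R = exp(-0.7065)
R = 0.4934

0.4934


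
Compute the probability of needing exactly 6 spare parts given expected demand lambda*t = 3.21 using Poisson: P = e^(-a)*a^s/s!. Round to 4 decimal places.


a = 3.21, s = 6
e^(-a) = e^(-3.21) = 0.0404
a^s = 3.21^6 = 1094.0324
s! = 720
P = 0.0404 * 1094.0324 / 720
P = 0.0613

0.0613


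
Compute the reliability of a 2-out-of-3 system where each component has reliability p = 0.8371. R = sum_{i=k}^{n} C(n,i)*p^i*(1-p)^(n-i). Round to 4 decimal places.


k = 2, n = 3, p = 0.8371
i=2: C(3,2)=3 * 0.8371^2 * 0.1629^1 = 0.3424
i=3: C(3,3)=1 * 0.8371^3 * 0.1629^0 = 0.5866
R = sum of terms = 0.929

0.929


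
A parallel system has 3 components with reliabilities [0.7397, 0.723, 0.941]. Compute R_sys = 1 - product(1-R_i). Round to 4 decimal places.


Components: [0.7397, 0.723, 0.941]
(1 - 0.7397) = 0.2603, running product = 0.2603
(1 - 0.723) = 0.277, running product = 0.0721
(1 - 0.941) = 0.059, running product = 0.0043
Product of (1-R_i) = 0.0043
R_sys = 1 - 0.0043 = 0.9957

0.9957


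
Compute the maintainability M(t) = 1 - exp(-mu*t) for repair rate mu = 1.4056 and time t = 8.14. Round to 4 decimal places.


mu = 1.4056, t = 8.14
mu * t = 1.4056 * 8.14 = 11.4416
exp(-11.4416) = 0.0
M(t) = 1 - 0.0
M(t) = 1.0

1.0


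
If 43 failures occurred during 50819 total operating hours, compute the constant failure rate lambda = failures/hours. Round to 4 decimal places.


failures = 43
total_hours = 50819
lambda = 43 / 50819
lambda = 0.0008

0.0008


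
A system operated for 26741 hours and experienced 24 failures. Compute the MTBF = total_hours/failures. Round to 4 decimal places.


total_hours = 26741
failures = 24
MTBF = 26741 / 24
MTBF = 1114.2083

1114.2083


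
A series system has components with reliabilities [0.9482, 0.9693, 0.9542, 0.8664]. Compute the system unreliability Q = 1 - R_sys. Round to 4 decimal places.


Components: [0.9482, 0.9693, 0.9542, 0.8664]
After component 1: product = 0.9482
After component 2: product = 0.9191
After component 3: product = 0.877
After component 4: product = 0.7598
R_sys = 0.7598
Q = 1 - 0.7598 = 0.2402

0.2402


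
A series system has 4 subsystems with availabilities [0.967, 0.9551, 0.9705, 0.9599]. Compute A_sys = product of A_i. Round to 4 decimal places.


Subsystems: [0.967, 0.9551, 0.9705, 0.9599]
After subsystem 1 (A=0.967): product = 0.967
After subsystem 2 (A=0.9551): product = 0.9236
After subsystem 3 (A=0.9705): product = 0.8963
After subsystem 4 (A=0.9599): product = 0.8604
A_sys = 0.8604

0.8604


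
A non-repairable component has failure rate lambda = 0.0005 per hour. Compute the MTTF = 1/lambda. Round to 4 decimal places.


lambda = 0.0005
MTTF = 1 / 0.0005
MTTF = 2000.0

2000.0


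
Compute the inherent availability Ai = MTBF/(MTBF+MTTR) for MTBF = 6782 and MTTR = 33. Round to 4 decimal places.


MTBF = 6782
MTTR = 33
MTBF + MTTR = 6815
Ai = 6782 / 6815
Ai = 0.9952

0.9952


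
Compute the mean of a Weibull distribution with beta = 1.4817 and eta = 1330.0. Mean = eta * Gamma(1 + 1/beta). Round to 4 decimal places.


beta = 1.4817, eta = 1330.0
1/beta = 0.6749
1 + 1/beta = 1.6749
Gamma(1.6749) = 0.9041
Mean = 1330.0 * 0.9041
Mean = 1202.4826

1202.4826


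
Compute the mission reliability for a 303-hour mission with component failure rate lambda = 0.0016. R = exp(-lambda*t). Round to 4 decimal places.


lambda = 0.0016
mission_time = 303
lambda * t = 0.0016 * 303 = 0.4848
R = exp(-0.4848)
R = 0.6158

0.6158


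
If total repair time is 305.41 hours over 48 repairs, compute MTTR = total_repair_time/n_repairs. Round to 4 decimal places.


total_repair_time = 305.41
n_repairs = 48
MTTR = 305.41 / 48
MTTR = 6.3627

6.3627


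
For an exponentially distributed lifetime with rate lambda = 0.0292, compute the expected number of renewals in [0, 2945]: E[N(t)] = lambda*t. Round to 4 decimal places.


lambda = 0.0292
t = 2945
E[N(t)] = lambda * t
E[N(t)] = 0.0292 * 2945
E[N(t)] = 85.994

85.994


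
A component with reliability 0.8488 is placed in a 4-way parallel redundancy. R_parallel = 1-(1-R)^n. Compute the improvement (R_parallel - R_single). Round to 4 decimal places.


R_single = 0.8488, n = 4
1 - R_single = 0.1512
(1 - R_single)^n = 0.1512^4 = 0.0005
R_parallel = 1 - 0.0005 = 0.9995
Improvement = 0.9995 - 0.8488
Improvement = 0.1507

0.1507


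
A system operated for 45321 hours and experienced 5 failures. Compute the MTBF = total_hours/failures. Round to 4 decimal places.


total_hours = 45321
failures = 5
MTBF = 45321 / 5
MTBF = 9064.2

9064.2


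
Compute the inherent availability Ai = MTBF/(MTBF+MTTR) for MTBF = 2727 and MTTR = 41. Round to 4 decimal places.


MTBF = 2727
MTTR = 41
MTBF + MTTR = 2768
Ai = 2727 / 2768
Ai = 0.9852

0.9852


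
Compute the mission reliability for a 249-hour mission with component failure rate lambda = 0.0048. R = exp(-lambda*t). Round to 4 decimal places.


lambda = 0.0048
mission_time = 249
lambda * t = 0.0048 * 249 = 1.1952
R = exp(-1.1952)
R = 0.3026

0.3026


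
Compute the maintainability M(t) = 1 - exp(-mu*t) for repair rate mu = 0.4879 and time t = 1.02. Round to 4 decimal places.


mu = 0.4879, t = 1.02
mu * t = 0.4879 * 1.02 = 0.4977
exp(-0.4977) = 0.608
M(t) = 1 - 0.608
M(t) = 0.392

0.392


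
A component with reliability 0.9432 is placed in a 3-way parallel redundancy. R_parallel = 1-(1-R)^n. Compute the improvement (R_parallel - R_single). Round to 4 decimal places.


R_single = 0.9432, n = 3
1 - R_single = 0.0568
(1 - R_single)^n = 0.0568^3 = 0.0002
R_parallel = 1 - 0.0002 = 0.9998
Improvement = 0.9998 - 0.9432
Improvement = 0.0566

0.0566


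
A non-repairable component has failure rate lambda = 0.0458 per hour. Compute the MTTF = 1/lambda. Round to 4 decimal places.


lambda = 0.0458
MTTF = 1 / 0.0458
MTTF = 21.8341

21.8341


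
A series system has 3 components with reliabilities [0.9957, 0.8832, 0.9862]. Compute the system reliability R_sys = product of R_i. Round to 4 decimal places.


Components: [0.9957, 0.8832, 0.9862]
After component 1 (R=0.9957): product = 0.9957
After component 2 (R=0.8832): product = 0.8794
After component 3 (R=0.9862): product = 0.8673
R_sys = 0.8673

0.8673


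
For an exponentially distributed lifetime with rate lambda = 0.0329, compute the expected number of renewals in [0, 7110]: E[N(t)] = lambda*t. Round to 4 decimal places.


lambda = 0.0329
t = 7110
E[N(t)] = lambda * t
E[N(t)] = 0.0329 * 7110
E[N(t)] = 233.919

233.919


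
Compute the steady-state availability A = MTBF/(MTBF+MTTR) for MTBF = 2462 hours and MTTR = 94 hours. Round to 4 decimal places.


MTBF = 2462
MTTR = 94
MTBF + MTTR = 2556
A = 2462 / 2556
A = 0.9632

0.9632


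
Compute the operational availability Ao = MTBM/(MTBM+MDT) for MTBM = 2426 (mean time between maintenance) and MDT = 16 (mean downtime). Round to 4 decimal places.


MTBM = 2426
MDT = 16
MTBM + MDT = 2442
Ao = 2426 / 2442
Ao = 0.9934

0.9934


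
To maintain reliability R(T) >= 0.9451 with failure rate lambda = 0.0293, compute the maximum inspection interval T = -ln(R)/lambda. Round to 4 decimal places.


R_target = 0.9451
lambda = 0.0293
-ln(0.9451) = 0.0565
T = 0.0565 / 0.0293
T = 1.9271

1.9271


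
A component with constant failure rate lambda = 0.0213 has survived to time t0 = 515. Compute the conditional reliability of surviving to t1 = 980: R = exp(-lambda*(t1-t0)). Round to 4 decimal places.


lambda = 0.0213
t0 = 515, t1 = 980
t1 - t0 = 465
lambda * (t1-t0) = 0.0213 * 465 = 9.9045
R = exp(-9.9045)
R = 0.0

0.0


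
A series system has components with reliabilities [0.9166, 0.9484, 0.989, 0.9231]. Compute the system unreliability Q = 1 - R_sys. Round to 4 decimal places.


Components: [0.9166, 0.9484, 0.989, 0.9231]
After component 1: product = 0.9166
After component 2: product = 0.8693
After component 3: product = 0.8597
After component 4: product = 0.7936
R_sys = 0.7936
Q = 1 - 0.7936 = 0.2064

0.2064


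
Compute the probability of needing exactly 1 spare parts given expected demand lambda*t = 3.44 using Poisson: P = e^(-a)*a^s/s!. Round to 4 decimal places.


a = 3.44, s = 1
e^(-a) = e^(-3.44) = 0.0321
a^s = 3.44^1 = 3.44
s! = 1
P = 0.0321 * 3.44 / 1
P = 0.1103

0.1103


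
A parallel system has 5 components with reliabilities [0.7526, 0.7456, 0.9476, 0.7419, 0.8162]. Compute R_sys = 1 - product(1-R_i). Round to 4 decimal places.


Components: [0.7526, 0.7456, 0.9476, 0.7419, 0.8162]
(1 - 0.7526) = 0.2474, running product = 0.2474
(1 - 0.7456) = 0.2544, running product = 0.0629
(1 - 0.9476) = 0.0524, running product = 0.0033
(1 - 0.7419) = 0.2581, running product = 0.0009
(1 - 0.8162) = 0.1838, running product = 0.0002
Product of (1-R_i) = 0.0002
R_sys = 1 - 0.0002 = 0.9998

0.9998


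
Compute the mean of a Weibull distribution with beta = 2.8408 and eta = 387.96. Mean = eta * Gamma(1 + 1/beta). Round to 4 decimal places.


beta = 2.8408, eta = 387.96
1/beta = 0.352
1 + 1/beta = 1.352
Gamma(1.352) = 0.8909
Mean = 387.96 * 0.8909
Mean = 345.6526

345.6526


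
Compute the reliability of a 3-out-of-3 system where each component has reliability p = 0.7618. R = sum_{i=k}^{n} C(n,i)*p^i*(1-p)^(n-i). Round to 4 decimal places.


k = 3, n = 3, p = 0.7618
i=3: C(3,3)=1 * 0.7618^3 * 0.2382^0 = 0.4421
R = sum of terms = 0.4421

0.4421


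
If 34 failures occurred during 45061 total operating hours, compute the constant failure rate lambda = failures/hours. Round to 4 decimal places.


failures = 34
total_hours = 45061
lambda = 34 / 45061
lambda = 0.0008

0.0008


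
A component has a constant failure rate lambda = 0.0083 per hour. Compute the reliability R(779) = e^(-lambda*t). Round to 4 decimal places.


lambda = 0.0083
t = 779
lambda * t = 6.4657
R(t) = e^(-6.4657)
R(t) = 0.0016

0.0016


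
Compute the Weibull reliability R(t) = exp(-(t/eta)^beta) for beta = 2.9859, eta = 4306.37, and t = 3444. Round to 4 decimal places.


beta = 2.9859, eta = 4306.37, t = 3444
t/eta = 3444 / 4306.37 = 0.7997
(t/eta)^beta = 0.7997^2.9859 = 0.5131
R(t) = exp(-0.5131)
R(t) = 0.5986

0.5986


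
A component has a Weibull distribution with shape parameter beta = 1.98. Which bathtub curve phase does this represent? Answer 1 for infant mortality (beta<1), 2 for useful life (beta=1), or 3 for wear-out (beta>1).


beta = 1.98
Compare beta to 1:
beta < 1 => infant mortality (phase 1)
beta = 1 => useful life (phase 2)
beta > 1 => wear-out (phase 3)
Since beta = 1.98, this is wear-out (increasing failure rate)
Phase = 3

3


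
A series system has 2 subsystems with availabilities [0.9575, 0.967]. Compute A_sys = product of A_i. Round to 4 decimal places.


Subsystems: [0.9575, 0.967]
After subsystem 1 (A=0.9575): product = 0.9575
After subsystem 2 (A=0.967): product = 0.9259
A_sys = 0.9259

0.9259


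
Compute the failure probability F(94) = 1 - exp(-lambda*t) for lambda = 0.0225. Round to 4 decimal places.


lambda = 0.0225, t = 94
lambda * t = 2.115
exp(-2.115) = 0.1206
F(t) = 1 - 0.1206
F(t) = 0.8794

0.8794


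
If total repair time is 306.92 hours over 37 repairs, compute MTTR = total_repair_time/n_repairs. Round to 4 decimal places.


total_repair_time = 306.92
n_repairs = 37
MTTR = 306.92 / 37
MTTR = 8.2951

8.2951


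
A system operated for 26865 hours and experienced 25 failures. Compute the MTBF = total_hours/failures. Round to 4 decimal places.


total_hours = 26865
failures = 25
MTBF = 26865 / 25
MTBF = 1074.6

1074.6


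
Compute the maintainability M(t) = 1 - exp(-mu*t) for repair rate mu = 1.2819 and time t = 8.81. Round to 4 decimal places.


mu = 1.2819, t = 8.81
mu * t = 1.2819 * 8.81 = 11.2935
exp(-11.2935) = 0.0
M(t) = 1 - 0.0
M(t) = 1.0

1.0


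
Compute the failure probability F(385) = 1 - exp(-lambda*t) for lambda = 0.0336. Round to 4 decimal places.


lambda = 0.0336, t = 385
lambda * t = 12.936
exp(-12.936) = 0.0
F(t) = 1 - 0.0
F(t) = 1.0

1.0


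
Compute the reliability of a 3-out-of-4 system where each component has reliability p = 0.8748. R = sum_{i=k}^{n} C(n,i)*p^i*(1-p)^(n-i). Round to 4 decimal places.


k = 3, n = 4, p = 0.8748
i=3: C(4,3)=4 * 0.8748^3 * 0.1252^1 = 0.3353
i=4: C(4,4)=1 * 0.8748^4 * 0.1252^0 = 0.5856
R = sum of terms = 0.9209

0.9209


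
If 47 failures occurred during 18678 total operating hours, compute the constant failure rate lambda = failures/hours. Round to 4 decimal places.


failures = 47
total_hours = 18678
lambda = 47 / 18678
lambda = 0.0025

0.0025


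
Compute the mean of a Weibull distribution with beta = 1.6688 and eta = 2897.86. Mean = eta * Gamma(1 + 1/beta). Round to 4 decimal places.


beta = 1.6688, eta = 2897.86
1/beta = 0.5992
1 + 1/beta = 1.5992
Gamma(1.5992) = 0.8934
Mean = 2897.86 * 0.8934
Mean = 2589.0327

2589.0327


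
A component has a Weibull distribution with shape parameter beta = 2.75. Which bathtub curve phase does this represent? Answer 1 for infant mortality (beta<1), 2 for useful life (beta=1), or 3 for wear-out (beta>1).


beta = 2.75
Compare beta to 1:
beta < 1 => infant mortality (phase 1)
beta = 1 => useful life (phase 2)
beta > 1 => wear-out (phase 3)
Since beta = 2.75, this is wear-out (increasing failure rate)
Phase = 3

3


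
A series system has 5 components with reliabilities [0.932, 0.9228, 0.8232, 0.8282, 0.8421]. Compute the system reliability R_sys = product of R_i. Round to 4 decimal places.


Components: [0.932, 0.9228, 0.8232, 0.8282, 0.8421]
After component 1 (R=0.932): product = 0.932
After component 2 (R=0.9228): product = 0.86
After component 3 (R=0.8232): product = 0.708
After component 4 (R=0.8282): product = 0.5864
After component 5 (R=0.8421): product = 0.4938
R_sys = 0.4938

0.4938
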